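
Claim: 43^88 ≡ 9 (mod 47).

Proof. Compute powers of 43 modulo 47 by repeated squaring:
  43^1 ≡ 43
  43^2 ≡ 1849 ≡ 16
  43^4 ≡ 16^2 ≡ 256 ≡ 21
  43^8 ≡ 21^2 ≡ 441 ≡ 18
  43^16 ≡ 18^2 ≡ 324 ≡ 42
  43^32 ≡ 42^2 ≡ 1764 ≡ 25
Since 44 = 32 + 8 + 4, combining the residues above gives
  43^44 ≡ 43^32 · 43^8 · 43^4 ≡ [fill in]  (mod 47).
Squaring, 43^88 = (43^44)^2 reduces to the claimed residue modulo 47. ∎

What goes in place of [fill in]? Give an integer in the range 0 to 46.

Multiply the listed residues: 25 · 18 · 21 = 450 → 9450.
Reducing modulo 47: 9450 = 201·47 + 3, so 43^44 ≡ 3.

3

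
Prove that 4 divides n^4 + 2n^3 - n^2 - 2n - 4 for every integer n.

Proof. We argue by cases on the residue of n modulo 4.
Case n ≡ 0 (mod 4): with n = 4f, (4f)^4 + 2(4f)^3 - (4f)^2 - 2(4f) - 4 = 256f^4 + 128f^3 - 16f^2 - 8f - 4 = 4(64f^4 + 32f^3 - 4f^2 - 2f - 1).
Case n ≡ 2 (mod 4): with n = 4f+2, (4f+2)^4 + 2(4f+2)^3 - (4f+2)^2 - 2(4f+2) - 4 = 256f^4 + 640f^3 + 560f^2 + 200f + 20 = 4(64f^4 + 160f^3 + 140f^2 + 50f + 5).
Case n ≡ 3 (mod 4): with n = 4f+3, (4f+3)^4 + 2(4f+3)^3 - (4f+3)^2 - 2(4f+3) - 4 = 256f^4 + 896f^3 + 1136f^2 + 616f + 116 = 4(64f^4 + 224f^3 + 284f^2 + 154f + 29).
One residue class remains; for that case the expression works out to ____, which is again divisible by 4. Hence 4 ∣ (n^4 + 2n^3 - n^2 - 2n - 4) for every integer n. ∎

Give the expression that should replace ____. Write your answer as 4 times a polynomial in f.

4(64f^4 + 96f^3 + 44f^2 + 6f - 1)

Only n ≡ 1 (mod 4) is unaccounted for. Put n = 4f+1:
(4f+1)^4 + 2(4f+1)^3 - (4f+1)^2 - 2(4f+1) - 4 expands to 256f^4 + 384f^3 + 176f^2 + 24f - 4,
and factoring out 4 leaves 4(64f^4 + 96f^3 + 44f^2 + 6f - 1).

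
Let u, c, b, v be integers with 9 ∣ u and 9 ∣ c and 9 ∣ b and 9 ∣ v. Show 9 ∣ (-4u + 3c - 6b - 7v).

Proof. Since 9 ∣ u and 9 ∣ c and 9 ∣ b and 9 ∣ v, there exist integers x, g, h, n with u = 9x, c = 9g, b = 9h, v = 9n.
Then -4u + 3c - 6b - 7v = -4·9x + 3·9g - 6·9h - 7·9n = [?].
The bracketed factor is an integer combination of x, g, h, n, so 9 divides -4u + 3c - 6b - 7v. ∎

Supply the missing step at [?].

Each term has a factor of 9: -4·9x + 3·9g - 6·9h - 7·9n = 9·(3g - 6h - 7n - 4x).
Since 3g - 6h - 7n - 4x is an integer, 9 ∣ (-4u + 3c - 6b - 7v).

9(3g - 6h - 7n - 4x)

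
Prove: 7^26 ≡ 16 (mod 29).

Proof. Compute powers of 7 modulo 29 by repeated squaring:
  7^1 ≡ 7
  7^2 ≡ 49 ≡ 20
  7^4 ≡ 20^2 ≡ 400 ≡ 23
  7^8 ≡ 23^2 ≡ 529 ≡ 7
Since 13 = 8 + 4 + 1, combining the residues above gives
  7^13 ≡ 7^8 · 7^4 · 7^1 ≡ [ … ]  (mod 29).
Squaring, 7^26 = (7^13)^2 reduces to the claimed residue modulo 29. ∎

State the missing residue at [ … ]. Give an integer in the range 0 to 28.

7^8 · 7^4 · 7^1 ≡ 7 · 23 · 7 = 1127.
1127 mod 29 = 25, so 7^13 ≡ 25 (mod 29).

25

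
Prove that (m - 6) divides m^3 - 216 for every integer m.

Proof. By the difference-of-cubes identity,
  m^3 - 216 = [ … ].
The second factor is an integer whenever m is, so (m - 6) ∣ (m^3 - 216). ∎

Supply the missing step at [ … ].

Polynomial division of m^3 - 216 by m - 6 leaves remainder 0 and quotient m^2 + 6m + 36.
Hence m^3 - 216 = (m - 6)(m^2 + 6m + 36).

(m - 6)(m^2 + 6m + 36)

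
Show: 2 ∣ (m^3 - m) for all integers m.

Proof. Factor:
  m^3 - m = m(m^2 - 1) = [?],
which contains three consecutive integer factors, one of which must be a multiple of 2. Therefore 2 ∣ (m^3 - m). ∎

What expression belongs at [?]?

(m - 1)m(m + 1)

m(m^2 - 1) = m(m - 1)(m + 1) = (m - 1)m(m + 1).
These three factors are consecutive integers, so their product is divisible by 2.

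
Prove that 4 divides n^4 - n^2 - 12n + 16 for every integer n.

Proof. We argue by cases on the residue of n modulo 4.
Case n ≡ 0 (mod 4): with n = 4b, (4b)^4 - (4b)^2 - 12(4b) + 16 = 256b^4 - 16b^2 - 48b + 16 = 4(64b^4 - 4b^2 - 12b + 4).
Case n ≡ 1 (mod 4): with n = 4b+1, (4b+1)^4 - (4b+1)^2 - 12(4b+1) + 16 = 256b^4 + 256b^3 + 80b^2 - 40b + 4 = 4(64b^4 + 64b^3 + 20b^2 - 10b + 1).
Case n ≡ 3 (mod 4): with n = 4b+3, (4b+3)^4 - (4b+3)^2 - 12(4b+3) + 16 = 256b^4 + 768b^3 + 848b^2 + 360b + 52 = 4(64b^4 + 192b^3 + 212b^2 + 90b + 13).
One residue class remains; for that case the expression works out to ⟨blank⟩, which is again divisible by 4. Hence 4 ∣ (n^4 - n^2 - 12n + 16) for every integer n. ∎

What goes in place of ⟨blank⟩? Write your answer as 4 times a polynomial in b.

Only n ≡ 2 (mod 4) is unaccounted for. Put n = 4b+2:
(4b+2)^4 - (4b+2)^2 - 12(4b+2) + 16 expands to 256b^4 + 512b^3 + 368b^2 + 64b + 4,
and factoring out 4 leaves 4(64b^4 + 128b^3 + 92b^2 + 16b + 1).

4(64b^4 + 128b^3 + 92b^2 + 16b + 1)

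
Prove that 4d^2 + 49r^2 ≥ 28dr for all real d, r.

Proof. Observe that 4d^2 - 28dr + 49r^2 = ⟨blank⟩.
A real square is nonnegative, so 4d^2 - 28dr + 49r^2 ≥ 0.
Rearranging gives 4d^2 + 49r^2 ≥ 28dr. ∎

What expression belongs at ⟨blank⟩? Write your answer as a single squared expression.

The leading and trailing coefficients are 2^2 and 7^2, and 28 = 2·2·7, so the trinomial is (2d - 7r)^2.
Hence 4d^2 - 28dr + 49r^2 ≥ 0.

(2d - 7r)^2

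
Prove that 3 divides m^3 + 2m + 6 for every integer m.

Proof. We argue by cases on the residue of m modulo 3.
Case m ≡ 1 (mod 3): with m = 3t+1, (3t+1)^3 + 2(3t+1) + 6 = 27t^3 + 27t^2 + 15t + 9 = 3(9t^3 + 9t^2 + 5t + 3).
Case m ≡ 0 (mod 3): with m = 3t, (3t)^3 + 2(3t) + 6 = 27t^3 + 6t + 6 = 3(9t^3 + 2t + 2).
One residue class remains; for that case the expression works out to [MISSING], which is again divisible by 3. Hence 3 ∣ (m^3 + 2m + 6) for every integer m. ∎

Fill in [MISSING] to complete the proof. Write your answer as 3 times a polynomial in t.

Only m ≡ 2 (mod 3) is unaccounted for. Put m = 3t+2:
(3t+2)^3 + 2(3t+2) + 6 expands to 27t^3 + 54t^2 + 42t + 18,
and factoring out 3 leaves 3(9t^3 + 18t^2 + 14t + 6).

3(9t^3 + 18t^2 + 14t + 6)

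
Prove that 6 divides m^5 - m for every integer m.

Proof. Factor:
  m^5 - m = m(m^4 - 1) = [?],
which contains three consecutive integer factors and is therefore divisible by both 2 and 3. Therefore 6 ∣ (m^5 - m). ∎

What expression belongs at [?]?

(m - 1)m(m + 1)(m^2 + 1)

m^4 - 1 = (m^2 - 1)(m^2 + 1), and m^2 - 1 = (m-1)(m+1).
So m(m^4 - 1) = (m - 1)m(m + 1)(m^2 + 1).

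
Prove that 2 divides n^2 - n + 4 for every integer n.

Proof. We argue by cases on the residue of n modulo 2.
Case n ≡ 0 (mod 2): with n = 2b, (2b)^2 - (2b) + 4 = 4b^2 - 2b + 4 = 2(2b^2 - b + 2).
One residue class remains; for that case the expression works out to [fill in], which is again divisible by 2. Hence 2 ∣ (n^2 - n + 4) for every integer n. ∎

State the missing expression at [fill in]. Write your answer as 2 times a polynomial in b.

The residues treated are {0}, so the missing case is n ≡ 1 (mod 2); write n = 2b+1.
Then (2b+1)^2 - (2b+1) + 4 = 4b^2 + 2b + 4 = 2(2b^2 + b + 2).

2(2b^2 + b + 2)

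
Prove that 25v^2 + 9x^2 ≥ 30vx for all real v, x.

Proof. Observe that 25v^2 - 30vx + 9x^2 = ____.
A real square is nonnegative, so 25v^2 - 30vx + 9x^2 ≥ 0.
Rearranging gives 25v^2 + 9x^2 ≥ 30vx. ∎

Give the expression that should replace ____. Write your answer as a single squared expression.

(5v - 3x)^2

The leading and trailing coefficients are 5^2 and 3^2, and 30 = 2·5·3, so the trinomial is (5v - 3x)^2.
Hence 25v^2 - 30vx + 9x^2 ≥ 0.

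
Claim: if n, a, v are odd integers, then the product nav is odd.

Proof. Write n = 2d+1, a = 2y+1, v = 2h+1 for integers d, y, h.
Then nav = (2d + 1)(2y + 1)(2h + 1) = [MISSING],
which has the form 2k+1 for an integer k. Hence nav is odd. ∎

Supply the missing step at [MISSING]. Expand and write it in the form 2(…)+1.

2(4dhy + 2dh + 2dy + d + 2hy + h + y) + 1

Expanding: (2d + 1)(2y + 1)(2h + 1) = 8dhy + 4dh + 4dy + 2d + 4hy + 2h + 2y + 1.
Every term except the constant is even, so this is 2(4dhy + 2dh + 2dy + d + 2hy + h + y) + 1,
and 4dhy + 2dh + 2dy + d + 2hy + h + y ∈ ℤ gives the required form.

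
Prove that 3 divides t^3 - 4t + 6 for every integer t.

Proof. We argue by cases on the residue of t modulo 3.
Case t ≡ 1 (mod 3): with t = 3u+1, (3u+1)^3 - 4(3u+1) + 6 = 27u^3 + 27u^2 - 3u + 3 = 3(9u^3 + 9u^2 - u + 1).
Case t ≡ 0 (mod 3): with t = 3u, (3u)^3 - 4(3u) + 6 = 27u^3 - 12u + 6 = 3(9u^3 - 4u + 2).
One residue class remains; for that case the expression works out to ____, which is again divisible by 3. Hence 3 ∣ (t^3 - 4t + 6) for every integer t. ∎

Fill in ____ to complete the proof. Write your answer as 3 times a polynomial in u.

The residues treated are {1, 0}, so the missing case is t ≡ 2 (mod 3); write t = 3u+2.
Then (3u+2)^3 - 4(3u+2) + 6 = 27u^3 + 54u^2 + 24u + 6 = 3(9u^3 + 18u^2 + 8u + 2).

3(9u^3 + 18u^2 + 8u + 2)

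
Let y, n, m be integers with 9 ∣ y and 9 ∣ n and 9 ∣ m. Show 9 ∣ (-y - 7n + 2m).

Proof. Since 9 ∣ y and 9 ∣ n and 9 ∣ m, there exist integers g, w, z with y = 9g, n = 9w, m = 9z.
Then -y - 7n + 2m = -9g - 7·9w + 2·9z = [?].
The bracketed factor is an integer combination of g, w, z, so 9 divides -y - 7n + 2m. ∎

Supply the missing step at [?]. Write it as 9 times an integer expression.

Pull the common 9 out of every term: -9g - 7·9w + 2·9z = 9(-g - 7w + 2z).
-g - 7w + 2z is an integer, which exhibits the divisibility.

9(-g - 7w + 2z)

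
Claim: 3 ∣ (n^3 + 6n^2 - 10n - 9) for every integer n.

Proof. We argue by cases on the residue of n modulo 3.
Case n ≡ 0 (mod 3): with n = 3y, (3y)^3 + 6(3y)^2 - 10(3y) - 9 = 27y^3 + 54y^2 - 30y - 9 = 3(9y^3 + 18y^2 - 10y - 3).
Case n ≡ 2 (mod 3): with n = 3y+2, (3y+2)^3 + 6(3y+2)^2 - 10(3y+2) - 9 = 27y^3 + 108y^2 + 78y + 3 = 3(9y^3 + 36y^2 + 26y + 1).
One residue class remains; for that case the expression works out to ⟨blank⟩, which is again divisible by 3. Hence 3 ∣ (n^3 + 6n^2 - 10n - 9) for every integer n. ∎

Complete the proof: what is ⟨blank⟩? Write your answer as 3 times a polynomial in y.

Only n ≡ 1 (mod 3) is unaccounted for. Put n = 3y+1:
(3y+1)^3 + 6(3y+1)^2 - 10(3y+1) - 9 expands to 27y^3 + 81y^2 + 15y - 12,
and factoring out 3 leaves 3(9y^3 + 27y^2 + 5y - 4).

3(9y^3 + 27y^2 + 5y - 4)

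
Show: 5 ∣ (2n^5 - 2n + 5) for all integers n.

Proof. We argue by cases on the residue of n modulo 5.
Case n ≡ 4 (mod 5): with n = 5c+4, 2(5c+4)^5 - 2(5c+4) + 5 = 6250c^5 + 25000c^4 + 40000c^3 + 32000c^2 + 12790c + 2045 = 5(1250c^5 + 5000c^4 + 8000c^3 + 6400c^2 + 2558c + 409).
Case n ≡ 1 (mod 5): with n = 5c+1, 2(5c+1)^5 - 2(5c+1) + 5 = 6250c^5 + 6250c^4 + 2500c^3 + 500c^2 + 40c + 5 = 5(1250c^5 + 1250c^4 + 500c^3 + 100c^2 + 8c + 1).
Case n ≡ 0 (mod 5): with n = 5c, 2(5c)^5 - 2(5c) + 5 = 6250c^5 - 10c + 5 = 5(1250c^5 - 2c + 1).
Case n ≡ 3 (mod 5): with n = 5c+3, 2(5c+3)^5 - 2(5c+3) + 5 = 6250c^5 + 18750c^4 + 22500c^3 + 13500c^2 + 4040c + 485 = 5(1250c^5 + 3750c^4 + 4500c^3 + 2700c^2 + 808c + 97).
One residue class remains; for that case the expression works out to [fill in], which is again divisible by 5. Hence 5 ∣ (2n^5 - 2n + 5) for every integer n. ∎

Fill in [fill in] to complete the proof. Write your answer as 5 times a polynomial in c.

5(1250c^5 + 2500c^4 + 2000c^3 + 800c^2 + 158c + 13)

Only n ≡ 2 (mod 5) is unaccounted for. Put n = 5c+2:
2(5c+2)^5 - 2(5c+2) + 5 expands to 6250c^5 + 12500c^4 + 10000c^3 + 4000c^2 + 790c + 65,
and factoring out 5 leaves 5(1250c^5 + 2500c^4 + 2000c^3 + 800c^2 + 158c + 13).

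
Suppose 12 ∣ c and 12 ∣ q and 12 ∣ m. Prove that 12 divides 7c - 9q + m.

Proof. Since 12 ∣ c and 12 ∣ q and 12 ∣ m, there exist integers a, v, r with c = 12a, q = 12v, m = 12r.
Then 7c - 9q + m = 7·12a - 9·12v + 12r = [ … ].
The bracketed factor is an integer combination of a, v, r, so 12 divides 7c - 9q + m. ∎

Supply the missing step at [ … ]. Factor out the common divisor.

12(7a + r - 9v)

Pull the common 12 out of every term: 7·12a - 9·12v + 12r = 12(7a + r - 9v).
7a + r - 9v is an integer, which exhibits the divisibility.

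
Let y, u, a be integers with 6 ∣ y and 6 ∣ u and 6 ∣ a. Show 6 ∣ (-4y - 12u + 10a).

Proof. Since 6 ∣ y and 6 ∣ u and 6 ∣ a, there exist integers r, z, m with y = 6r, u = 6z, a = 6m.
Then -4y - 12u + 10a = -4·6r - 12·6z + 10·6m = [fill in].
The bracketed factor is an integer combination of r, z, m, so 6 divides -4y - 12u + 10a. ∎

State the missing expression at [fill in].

6(10m - 4r - 12z)

Each term has a factor of 6: -4·6r - 12·6z + 10·6m = 6·(10m - 4r - 12z).
Since 10m - 4r - 12z is an integer, 6 ∣ (-4y - 12u + 10a).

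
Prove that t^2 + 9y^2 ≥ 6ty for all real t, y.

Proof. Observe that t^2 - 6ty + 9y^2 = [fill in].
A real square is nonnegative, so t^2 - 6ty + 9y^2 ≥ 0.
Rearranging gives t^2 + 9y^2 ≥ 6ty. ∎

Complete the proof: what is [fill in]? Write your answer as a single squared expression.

t^2 - 6ty + 9y^2 is a perfect-square trinomial: the outer terms are (t)^2 and (3y)^2, and the cross term is -2·t·3y.
So t^2 - 6ty + 9y^2 = (t - 3y)^2 ≥ 0.

(t - 3y)^2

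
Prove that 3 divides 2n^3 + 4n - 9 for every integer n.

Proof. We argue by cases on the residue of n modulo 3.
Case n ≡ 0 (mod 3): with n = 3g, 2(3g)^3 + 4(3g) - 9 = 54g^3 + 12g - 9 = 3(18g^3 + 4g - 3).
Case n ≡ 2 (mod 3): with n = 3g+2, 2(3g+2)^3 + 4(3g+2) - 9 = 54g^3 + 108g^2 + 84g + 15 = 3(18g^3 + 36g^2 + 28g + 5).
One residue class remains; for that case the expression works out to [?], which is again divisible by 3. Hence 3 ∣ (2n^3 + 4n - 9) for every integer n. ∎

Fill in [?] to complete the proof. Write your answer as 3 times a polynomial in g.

Only n ≡ 1 (mod 3) is unaccounted for. Put n = 3g+1:
2(3g+1)^3 + 4(3g+1) - 9 expands to 54g^3 + 54g^2 + 30g - 3,
and factoring out 3 leaves 3(18g^3 + 18g^2 + 10g - 1).

3(18g^3 + 18g^2 + 10g - 1)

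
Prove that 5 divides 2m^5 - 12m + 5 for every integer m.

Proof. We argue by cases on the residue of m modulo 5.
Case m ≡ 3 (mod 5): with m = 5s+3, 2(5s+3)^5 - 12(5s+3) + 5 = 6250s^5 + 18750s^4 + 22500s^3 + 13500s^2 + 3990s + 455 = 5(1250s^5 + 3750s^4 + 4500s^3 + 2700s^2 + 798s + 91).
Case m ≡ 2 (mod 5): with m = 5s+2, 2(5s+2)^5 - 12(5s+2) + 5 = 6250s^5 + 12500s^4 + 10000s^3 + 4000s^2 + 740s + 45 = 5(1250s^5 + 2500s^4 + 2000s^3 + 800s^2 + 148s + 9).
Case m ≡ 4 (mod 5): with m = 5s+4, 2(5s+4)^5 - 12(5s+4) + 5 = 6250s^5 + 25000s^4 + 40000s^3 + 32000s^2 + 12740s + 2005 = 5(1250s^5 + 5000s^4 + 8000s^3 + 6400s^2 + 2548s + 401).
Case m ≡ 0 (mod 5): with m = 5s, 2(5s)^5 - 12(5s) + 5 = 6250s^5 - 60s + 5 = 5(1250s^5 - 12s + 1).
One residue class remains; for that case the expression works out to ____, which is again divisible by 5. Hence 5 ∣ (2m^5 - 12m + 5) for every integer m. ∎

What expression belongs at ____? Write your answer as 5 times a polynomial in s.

Only m ≡ 1 (mod 5) is unaccounted for. Put m = 5s+1:
2(5s+1)^5 - 12(5s+1) + 5 expands to 6250s^5 + 6250s^4 + 2500s^3 + 500s^2 - 10s - 5,
and factoring out 5 leaves 5(1250s^5 + 1250s^4 + 500s^3 + 100s^2 - 2s - 1).

5(1250s^5 + 1250s^4 + 500s^3 + 100s^2 - 2s - 1)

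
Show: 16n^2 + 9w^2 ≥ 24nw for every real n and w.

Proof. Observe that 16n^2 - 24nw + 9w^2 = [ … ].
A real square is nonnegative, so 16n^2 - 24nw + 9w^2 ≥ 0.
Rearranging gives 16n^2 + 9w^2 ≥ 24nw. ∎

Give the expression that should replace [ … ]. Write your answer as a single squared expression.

(4n - 3w)^2

The leading and trailing coefficients are 4^2 and 3^2, and 24 = 2·4·3, so the trinomial is (4n - 3w)^2.
Hence 16n^2 - 24nw + 9w^2 ≥ 0.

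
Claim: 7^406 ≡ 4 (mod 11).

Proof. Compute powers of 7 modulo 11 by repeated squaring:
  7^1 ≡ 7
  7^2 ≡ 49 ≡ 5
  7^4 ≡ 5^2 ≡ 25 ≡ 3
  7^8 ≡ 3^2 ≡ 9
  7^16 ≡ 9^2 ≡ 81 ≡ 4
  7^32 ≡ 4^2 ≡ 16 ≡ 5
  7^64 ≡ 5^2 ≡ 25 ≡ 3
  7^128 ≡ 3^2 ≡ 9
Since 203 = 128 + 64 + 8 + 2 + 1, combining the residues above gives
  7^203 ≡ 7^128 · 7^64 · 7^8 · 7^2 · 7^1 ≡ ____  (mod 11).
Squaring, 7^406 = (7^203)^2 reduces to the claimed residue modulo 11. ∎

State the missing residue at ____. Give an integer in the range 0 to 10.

2

Multiply the listed residues: 9 · 3 · 9 · 5 · 7 = 27 → 243 → 1215 → 8505.
Reducing modulo 11: 8505 = 773·11 + 2, so 7^203 ≡ 2.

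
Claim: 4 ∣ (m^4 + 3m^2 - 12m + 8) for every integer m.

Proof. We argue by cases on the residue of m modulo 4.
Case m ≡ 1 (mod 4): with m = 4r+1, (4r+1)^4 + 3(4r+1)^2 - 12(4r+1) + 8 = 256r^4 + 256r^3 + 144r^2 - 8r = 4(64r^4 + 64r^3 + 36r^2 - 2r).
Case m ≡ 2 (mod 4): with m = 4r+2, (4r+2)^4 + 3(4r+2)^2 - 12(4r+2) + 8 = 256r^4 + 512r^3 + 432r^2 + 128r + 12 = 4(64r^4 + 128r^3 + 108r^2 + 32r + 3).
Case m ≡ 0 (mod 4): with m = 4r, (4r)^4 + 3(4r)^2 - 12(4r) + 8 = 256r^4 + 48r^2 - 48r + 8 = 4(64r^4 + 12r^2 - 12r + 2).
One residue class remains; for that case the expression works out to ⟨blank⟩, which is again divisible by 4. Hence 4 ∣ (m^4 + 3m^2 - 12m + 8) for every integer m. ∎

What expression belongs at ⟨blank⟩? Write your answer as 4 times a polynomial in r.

Only m ≡ 3 (mod 4) is unaccounted for. Put m = 4r+3:
(4r+3)^4 + 3(4r+3)^2 - 12(4r+3) + 8 expands to 256r^4 + 768r^3 + 912r^2 + 456r + 80,
and factoring out 4 leaves 4(64r^4 + 192r^3 + 228r^2 + 114r + 20).

4(64r^4 + 192r^3 + 228r^2 + 114r + 20)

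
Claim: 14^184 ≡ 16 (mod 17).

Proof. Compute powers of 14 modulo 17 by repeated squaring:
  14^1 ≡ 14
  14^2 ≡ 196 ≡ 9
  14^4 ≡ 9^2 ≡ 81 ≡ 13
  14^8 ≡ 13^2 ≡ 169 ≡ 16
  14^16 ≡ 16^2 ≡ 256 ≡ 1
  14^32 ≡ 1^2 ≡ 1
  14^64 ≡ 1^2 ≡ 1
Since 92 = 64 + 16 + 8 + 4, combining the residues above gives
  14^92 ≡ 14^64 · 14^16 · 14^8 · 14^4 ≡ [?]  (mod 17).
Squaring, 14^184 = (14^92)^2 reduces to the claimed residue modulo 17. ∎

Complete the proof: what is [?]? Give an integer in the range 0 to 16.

14^64 · 14^16 · 14^8 · 14^4 ≡ 1 · 1 · 16 · 13 = 208.
208 mod 17 = 4, so 14^92 ≡ 4 (mod 17).

4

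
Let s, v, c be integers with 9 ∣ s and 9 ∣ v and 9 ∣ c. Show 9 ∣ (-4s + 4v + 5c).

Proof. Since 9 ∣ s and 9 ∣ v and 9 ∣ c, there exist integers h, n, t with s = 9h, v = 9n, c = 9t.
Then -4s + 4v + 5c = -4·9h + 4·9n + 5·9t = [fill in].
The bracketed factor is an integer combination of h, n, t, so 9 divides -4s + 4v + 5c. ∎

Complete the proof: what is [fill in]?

9(-4h + 4n + 5t)

Pull the common 9 out of every term: -4·9h + 4·9n + 5·9t = 9(-4h + 4n + 5t).
-4h + 4n + 5t is an integer, which exhibits the divisibility.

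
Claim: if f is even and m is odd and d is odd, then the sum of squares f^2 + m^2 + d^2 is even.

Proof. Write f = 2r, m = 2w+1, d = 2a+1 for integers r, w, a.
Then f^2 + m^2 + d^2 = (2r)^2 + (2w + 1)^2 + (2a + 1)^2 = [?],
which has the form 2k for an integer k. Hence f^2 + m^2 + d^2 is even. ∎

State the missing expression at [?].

Expanding: (2r)^2 + (2w + 1)^2 + (2a + 1)^2 = 4a^2 + 4a + 4r^2 + 4w^2 + 4w + 2.
Every term is even; pulling out the factor of 2 gives 2(2a^2 + 2a + 2r^2 + 2w^2 + 2w + 1).

2(2a^2 + 2a + 2r^2 + 2w^2 + 2w + 1)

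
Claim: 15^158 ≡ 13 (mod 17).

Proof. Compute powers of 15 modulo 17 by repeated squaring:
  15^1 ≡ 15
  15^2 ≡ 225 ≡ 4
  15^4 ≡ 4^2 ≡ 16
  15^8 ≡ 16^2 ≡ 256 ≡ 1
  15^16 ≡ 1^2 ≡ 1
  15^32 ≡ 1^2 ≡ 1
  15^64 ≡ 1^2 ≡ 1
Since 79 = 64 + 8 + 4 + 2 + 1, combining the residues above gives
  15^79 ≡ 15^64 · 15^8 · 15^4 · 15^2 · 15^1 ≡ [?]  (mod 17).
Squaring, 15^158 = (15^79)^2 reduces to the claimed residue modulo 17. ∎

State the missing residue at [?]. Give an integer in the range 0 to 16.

8

Multiply the listed residues: 1 · 1 · 16 · 4 · 15 = 1 → 16 → 64 → 960.
Reducing modulo 17: 960 = 56·17 + 8, so 15^79 ≡ 8.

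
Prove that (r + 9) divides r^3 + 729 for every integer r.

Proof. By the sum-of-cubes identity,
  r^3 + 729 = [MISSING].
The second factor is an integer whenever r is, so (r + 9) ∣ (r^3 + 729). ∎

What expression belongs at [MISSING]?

(r + 9)(r^2 - 9r + 81)

a^3 + b^3 = (a + b)(a^2 - ab + b^2). With a = r, b = 9:
r^3 + 729 = (r + 9)(r^2 - 9r + 81).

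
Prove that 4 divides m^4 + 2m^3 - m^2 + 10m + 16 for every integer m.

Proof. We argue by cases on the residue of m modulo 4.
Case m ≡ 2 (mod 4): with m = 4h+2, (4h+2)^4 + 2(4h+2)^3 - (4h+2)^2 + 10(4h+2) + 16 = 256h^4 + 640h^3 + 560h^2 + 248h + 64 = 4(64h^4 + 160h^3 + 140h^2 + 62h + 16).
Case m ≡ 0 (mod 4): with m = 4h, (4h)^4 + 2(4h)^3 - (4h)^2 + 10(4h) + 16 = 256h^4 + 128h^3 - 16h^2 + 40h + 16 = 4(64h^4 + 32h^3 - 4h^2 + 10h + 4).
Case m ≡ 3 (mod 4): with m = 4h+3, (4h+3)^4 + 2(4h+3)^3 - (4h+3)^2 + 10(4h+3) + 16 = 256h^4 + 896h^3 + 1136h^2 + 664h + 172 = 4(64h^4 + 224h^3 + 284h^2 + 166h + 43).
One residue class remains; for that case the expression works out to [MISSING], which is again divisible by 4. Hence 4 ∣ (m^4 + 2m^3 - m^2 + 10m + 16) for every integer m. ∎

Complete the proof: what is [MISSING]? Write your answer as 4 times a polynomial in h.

4(64h^4 + 96h^3 + 44h^2 + 18h + 7)

The residues treated are {2, 0, 3}, so the missing case is m ≡ 1 (mod 4); write m = 4h+1.
Then (4h+1)^4 + 2(4h+1)^3 - (4h+1)^2 + 10(4h+1) + 16 = 256h^4 + 384h^3 + 176h^2 + 72h + 28 = 4(64h^4 + 96h^3 + 44h^2 + 18h + 7).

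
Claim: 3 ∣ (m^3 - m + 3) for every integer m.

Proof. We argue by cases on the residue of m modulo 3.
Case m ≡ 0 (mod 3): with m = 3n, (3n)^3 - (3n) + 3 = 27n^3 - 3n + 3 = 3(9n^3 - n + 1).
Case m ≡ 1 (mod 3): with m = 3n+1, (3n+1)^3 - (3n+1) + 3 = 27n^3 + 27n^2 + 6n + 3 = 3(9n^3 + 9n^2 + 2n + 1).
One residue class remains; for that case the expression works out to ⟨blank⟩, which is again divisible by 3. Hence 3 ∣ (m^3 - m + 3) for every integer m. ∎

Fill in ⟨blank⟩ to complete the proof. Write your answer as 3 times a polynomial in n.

3(9n^3 + 18n^2 + 11n + 3)

The residues treated are {0, 1}, so the missing case is m ≡ 2 (mod 3); write m = 3n+2.
Then (3n+2)^3 - (3n+2) + 3 = 27n^3 + 54n^2 + 33n + 9 = 3(9n^3 + 18n^2 + 11n + 3).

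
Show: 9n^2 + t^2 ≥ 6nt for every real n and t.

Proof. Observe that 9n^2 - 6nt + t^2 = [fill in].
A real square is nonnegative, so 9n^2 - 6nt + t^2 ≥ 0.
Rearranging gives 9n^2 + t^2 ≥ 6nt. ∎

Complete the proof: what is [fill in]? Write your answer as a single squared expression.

9n^2 - 6nt + t^2 is a perfect-square trinomial: the outer terms are (3n)^2 and (t)^2, and the cross term is -2·3n·t.
So 9n^2 - 6nt + t^2 = (3n - t)^2 ≥ 0.

(3n - t)^2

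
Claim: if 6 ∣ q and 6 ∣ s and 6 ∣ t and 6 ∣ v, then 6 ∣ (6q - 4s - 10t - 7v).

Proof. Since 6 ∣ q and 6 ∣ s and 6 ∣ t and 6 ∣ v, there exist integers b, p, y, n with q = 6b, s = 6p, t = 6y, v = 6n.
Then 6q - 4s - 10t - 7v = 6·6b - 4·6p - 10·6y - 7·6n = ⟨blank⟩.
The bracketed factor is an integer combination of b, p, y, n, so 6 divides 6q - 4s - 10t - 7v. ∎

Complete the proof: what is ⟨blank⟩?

6(6b - 7n - 4p - 10y)

Pull the common 6 out of every term: 6·6b - 4·6p - 10·6y - 7·6n = 6(6b - 7n - 4p - 10y).
6b - 7n - 4p - 10y is an integer, which exhibits the divisibility.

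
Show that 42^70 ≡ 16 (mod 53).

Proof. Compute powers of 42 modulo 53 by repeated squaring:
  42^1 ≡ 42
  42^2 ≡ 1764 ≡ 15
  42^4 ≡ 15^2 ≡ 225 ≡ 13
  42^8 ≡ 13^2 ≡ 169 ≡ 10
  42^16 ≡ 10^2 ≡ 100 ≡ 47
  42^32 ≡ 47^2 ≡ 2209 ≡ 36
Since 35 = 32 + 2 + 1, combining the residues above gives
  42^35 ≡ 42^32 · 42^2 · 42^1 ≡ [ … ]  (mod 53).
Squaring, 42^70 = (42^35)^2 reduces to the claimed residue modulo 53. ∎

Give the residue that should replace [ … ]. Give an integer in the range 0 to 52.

49

42^32 · 42^2 · 42^1 ≡ 36 · 15 · 42 = 22680.
22680 mod 53 = 49, so 42^35 ≡ 49 (mod 53).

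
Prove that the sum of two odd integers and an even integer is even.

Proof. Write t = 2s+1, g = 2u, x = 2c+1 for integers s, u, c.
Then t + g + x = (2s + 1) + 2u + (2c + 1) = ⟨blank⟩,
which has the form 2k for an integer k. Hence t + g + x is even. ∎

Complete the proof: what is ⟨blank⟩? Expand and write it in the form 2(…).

Expanding: (2s + 1) + 2u + (2c + 1) = 2c + 2s + 2u + 2.
Every term is even; pulling out the factor of 2 gives 2(c + s + u + 1).

2(c + s + u + 1)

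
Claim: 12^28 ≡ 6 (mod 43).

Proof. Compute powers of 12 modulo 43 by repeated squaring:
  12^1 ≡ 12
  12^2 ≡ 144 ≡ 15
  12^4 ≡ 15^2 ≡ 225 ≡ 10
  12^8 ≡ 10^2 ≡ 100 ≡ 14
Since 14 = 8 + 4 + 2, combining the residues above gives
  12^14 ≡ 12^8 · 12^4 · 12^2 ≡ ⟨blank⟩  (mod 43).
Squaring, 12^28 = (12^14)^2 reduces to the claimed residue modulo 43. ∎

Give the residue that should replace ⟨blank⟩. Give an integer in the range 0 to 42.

12^8 · 12^4 · 12^2 ≡ 14 · 10 · 15 = 2100.
2100 mod 43 = 36, so 12^14 ≡ 36 (mod 43).

36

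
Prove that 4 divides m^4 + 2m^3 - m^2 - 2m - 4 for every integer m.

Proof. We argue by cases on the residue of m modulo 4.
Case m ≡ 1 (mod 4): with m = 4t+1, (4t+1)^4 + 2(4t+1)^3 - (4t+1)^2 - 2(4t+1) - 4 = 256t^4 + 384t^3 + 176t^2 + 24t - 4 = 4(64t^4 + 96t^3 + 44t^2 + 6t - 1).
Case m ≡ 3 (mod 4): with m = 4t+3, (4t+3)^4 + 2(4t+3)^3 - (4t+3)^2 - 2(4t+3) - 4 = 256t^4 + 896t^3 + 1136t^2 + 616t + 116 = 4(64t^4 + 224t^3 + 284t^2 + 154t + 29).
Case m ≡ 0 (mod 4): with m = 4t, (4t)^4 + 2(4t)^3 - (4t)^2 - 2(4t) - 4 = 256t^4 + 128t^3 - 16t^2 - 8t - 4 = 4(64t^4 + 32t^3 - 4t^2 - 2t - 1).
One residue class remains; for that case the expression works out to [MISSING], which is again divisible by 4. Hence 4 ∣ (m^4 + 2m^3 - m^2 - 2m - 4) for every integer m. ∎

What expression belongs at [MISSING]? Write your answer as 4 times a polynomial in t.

4(64t^4 + 160t^3 + 140t^2 + 50t + 5)

The residues treated are {1, 3, 0}, so the missing case is m ≡ 2 (mod 4); write m = 4t+2.
Then (4t+2)^4 + 2(4t+2)^3 - (4t+2)^2 - 2(4t+2) - 4 = 256t^4 + 640t^3 + 560t^2 + 200t + 20 = 4(64t^4 + 160t^3 + 140t^2 + 50t + 5).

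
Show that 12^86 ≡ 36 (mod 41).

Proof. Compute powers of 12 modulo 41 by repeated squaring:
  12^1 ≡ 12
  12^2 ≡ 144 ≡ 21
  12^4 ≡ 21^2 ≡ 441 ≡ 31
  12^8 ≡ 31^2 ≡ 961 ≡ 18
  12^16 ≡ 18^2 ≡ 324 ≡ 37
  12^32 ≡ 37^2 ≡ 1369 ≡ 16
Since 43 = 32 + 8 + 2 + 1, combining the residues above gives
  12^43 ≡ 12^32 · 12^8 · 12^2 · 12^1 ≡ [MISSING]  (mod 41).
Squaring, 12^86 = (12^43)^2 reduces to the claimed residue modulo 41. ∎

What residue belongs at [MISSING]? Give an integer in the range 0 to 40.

Multiply the listed residues: 16 · 18 · 21 · 12 = 288 → 6048 → 72576.
Reducing modulo 41: 72576 = 1770·41 + 6, so 12^43 ≡ 6.

6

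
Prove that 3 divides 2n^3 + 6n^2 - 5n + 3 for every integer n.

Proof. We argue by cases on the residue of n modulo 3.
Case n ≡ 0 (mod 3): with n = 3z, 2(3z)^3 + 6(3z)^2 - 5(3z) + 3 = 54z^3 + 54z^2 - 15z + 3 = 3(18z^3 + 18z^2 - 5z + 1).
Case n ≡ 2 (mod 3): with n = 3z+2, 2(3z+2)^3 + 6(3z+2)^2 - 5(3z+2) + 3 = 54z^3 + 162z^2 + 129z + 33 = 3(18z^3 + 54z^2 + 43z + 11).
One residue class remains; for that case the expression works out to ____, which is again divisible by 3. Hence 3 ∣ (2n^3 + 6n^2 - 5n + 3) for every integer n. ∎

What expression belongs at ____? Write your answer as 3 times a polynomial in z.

Only n ≡ 1 (mod 3) is unaccounted for. Put n = 3z+1:
2(3z+1)^3 + 6(3z+1)^2 - 5(3z+1) + 3 expands to 54z^3 + 108z^2 + 39z + 6,
and factoring out 3 leaves 3(18z^3 + 36z^2 + 13z + 2).

3(18z^3 + 36z^2 + 13z + 2)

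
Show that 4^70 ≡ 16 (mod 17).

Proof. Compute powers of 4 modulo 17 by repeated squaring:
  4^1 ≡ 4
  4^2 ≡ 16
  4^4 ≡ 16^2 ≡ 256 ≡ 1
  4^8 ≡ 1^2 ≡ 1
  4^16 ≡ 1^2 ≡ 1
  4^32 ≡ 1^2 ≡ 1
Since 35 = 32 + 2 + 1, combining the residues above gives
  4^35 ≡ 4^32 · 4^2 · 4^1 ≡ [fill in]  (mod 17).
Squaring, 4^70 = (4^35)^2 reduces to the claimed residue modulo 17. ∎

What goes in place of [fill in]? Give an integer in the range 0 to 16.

4^32 · 4^2 · 4^1 ≡ 1 · 16 · 4 = 64.
64 mod 17 = 13, so 4^35 ≡ 13 (mod 17).

13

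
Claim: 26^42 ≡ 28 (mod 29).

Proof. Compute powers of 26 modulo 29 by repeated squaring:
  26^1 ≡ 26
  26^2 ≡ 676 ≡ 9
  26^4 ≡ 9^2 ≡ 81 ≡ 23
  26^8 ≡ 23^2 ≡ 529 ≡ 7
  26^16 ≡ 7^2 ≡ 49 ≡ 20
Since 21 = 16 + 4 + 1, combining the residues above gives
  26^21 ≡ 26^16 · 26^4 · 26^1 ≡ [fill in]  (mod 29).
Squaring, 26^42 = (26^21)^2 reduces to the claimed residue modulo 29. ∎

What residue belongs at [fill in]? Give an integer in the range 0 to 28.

12

Multiply the listed residues: 20 · 23 · 26 = 460 → 11960.
Reducing modulo 29: 11960 = 412·29 + 12, so 26^21 ≡ 12.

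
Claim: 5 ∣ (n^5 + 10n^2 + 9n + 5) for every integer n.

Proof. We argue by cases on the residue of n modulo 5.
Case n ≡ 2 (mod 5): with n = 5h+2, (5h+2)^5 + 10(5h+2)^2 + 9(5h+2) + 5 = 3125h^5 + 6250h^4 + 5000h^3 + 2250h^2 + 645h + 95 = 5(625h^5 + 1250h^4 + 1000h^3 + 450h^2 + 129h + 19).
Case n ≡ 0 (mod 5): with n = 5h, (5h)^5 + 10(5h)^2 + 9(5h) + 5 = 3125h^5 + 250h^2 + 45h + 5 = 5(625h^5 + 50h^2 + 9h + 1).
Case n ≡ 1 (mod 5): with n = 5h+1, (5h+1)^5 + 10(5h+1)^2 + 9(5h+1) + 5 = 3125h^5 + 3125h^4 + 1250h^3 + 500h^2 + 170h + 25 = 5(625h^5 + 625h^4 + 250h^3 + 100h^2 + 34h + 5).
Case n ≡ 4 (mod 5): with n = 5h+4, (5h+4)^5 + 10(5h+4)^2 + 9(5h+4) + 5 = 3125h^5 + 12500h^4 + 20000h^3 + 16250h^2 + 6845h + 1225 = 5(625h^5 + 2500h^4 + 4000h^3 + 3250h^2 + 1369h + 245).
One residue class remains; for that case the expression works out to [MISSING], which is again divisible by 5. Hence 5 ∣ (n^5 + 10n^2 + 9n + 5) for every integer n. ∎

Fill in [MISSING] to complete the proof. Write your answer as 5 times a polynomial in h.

5(625h^5 + 1875h^4 + 2250h^3 + 1400h^2 + 474h + 73)

Only n ≡ 3 (mod 5) is unaccounted for. Put n = 5h+3:
(5h+3)^5 + 10(5h+3)^2 + 9(5h+3) + 5 expands to 3125h^5 + 9375h^4 + 11250h^3 + 7000h^2 + 2370h + 365,
and factoring out 5 leaves 5(625h^5 + 1875h^4 + 2250h^3 + 1400h^2 + 474h + 73).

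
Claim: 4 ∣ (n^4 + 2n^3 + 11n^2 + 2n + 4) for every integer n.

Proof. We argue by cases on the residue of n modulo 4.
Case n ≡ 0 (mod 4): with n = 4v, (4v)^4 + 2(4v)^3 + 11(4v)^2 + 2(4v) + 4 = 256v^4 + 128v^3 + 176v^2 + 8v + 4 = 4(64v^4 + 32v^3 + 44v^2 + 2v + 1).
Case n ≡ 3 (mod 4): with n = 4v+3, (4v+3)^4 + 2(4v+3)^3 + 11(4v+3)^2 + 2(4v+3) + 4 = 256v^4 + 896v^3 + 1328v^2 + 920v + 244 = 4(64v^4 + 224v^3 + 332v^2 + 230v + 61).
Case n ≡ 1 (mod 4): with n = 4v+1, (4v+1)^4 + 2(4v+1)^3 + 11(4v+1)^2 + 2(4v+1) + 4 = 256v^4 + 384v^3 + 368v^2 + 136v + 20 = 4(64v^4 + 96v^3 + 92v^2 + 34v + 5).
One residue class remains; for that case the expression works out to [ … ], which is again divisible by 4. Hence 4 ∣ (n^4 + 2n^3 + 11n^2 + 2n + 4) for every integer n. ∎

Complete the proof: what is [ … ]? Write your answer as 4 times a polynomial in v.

4(64v^4 + 160v^3 + 188v^2 + 102v + 21)

Only n ≡ 2 (mod 4) is unaccounted for. Put n = 4v+2:
(4v+2)^4 + 2(4v+2)^3 + 11(4v+2)^2 + 2(4v+2) + 4 expands to 256v^4 + 640v^3 + 752v^2 + 408v + 84,
and factoring out 4 leaves 4(64v^4 + 160v^3 + 188v^2 + 102v + 21).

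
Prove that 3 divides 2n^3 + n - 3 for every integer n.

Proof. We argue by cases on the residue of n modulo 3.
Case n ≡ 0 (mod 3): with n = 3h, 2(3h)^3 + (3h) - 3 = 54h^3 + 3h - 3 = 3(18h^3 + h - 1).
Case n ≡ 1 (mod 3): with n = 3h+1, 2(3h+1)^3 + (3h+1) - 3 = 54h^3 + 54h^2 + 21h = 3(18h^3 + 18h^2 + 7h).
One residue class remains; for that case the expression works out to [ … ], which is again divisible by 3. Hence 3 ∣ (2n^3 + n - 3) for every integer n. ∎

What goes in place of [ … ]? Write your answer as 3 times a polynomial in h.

3(18h^3 + 36h^2 + 25h + 5)

The residues treated are {0, 1}, so the missing case is n ≡ 2 (mod 3); write n = 3h+2.
Then 2(3h+2)^3 + (3h+2) - 3 = 54h^3 + 108h^2 + 75h + 15 = 3(18h^3 + 36h^2 + 25h + 5).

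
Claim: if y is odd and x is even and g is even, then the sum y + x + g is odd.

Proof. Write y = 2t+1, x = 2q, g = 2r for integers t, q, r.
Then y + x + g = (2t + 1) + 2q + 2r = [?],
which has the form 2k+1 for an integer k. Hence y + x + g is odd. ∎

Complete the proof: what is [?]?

Expanding: (2t + 1) + 2q + 2r = 2q + 2r + 2t + 1.
Every term except the constant is even, so this is 2(q + r + t) + 1,
and q + r + t ∈ ℤ gives the required form.

2(q + r + t) + 1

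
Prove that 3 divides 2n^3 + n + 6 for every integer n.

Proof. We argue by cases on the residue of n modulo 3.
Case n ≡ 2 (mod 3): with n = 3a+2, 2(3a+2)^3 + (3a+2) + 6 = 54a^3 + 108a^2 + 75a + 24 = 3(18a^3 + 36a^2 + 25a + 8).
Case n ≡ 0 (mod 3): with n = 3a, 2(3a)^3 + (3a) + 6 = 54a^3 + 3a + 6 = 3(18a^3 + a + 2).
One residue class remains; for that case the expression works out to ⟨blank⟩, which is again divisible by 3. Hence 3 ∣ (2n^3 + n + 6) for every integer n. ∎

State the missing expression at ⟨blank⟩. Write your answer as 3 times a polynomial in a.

3(18a^3 + 18a^2 + 7a + 3)

Only n ≡ 1 (mod 3) is unaccounted for. Put n = 3a+1:
2(3a+1)^3 + (3a+1) + 6 expands to 54a^3 + 54a^2 + 21a + 9,
and factoring out 3 leaves 3(18a^3 + 18a^2 + 7a + 3).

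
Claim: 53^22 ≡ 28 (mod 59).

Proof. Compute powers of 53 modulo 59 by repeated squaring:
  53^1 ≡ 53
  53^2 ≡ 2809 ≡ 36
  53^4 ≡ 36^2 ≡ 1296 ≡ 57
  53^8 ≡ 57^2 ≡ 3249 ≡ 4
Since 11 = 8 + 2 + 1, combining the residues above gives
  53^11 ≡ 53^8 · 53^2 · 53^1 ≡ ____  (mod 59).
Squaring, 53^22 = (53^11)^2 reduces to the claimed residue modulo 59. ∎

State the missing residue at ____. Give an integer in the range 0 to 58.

21

Multiply the listed residues: 4 · 36 · 53 = 144 → 7632.
Reducing modulo 59: 7632 = 129·59 + 21, so 53^11 ≡ 21.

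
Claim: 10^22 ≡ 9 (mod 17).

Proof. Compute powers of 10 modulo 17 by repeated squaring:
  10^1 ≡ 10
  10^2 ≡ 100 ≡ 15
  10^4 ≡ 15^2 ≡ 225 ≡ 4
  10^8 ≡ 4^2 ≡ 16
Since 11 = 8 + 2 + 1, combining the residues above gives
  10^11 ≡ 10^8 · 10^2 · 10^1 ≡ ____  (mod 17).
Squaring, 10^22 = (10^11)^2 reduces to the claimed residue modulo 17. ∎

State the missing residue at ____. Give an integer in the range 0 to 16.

3

10^8 · 10^2 · 10^1 ≡ 16 · 15 · 10 = 2400.
2400 mod 17 = 3, so 10^11 ≡ 3 (mod 17).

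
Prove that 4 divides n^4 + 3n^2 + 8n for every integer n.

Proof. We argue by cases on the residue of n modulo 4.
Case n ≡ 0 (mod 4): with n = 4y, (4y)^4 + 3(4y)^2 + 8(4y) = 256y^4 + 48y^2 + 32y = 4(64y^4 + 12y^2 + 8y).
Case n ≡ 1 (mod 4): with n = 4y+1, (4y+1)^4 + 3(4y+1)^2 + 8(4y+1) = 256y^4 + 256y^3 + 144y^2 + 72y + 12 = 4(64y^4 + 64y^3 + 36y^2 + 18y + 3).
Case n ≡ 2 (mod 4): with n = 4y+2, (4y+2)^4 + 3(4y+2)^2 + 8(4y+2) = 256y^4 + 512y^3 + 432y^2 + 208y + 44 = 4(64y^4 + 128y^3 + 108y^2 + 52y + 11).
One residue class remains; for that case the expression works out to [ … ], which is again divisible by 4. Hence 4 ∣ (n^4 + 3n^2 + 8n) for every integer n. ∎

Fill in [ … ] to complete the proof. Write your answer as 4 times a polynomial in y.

Only n ≡ 3 (mod 4) is unaccounted for. Put n = 4y+3:
(4y+3)^4 + 3(4y+3)^2 + 8(4y+3) expands to 256y^4 + 768y^3 + 912y^2 + 536y + 132,
and factoring out 4 leaves 4(64y^4 + 192y^3 + 228y^2 + 134y + 33).

4(64y^4 + 192y^3 + 228y^2 + 134y + 33)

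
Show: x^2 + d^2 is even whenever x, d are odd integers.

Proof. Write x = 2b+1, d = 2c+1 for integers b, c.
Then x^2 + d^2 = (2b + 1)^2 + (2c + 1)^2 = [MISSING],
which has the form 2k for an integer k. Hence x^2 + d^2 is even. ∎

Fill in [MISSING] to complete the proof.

2(2b^2 + 2b + 2c^2 + 2c + 1)

Expanding: (2b + 1)^2 + (2c + 1)^2 = 4b^2 + 4b + 4c^2 + 4c + 2.
Every term is even; pulling out the factor of 2 gives 2(2b^2 + 2b + 2c^2 + 2c + 1).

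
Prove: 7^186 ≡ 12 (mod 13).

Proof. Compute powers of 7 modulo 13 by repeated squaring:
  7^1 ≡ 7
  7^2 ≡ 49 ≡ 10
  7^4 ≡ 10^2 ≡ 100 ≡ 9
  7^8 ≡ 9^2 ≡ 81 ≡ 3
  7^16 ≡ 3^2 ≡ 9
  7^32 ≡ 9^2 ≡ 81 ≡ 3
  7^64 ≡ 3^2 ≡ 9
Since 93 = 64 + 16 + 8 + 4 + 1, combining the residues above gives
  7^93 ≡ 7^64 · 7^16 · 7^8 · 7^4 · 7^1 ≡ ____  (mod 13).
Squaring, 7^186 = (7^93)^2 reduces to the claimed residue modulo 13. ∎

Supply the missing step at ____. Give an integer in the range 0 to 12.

8

Multiply the listed residues: 9 · 9 · 3 · 9 · 7 = 81 → 243 → 2187 → 15309.
Reducing modulo 13: 15309 = 1177·13 + 8, so 7^93 ≡ 8.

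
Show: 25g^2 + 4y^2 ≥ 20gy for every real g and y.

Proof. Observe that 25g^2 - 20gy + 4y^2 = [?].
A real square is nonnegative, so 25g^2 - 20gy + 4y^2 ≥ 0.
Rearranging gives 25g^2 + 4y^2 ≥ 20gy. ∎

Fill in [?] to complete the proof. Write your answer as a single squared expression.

(5g - 2y)^2

The leading and trailing coefficients are 5^2 and 2^2, and 20 = 2·5·2, so the trinomial is (5g - 2y)^2.
Hence 25g^2 - 20gy + 4y^2 ≥ 0.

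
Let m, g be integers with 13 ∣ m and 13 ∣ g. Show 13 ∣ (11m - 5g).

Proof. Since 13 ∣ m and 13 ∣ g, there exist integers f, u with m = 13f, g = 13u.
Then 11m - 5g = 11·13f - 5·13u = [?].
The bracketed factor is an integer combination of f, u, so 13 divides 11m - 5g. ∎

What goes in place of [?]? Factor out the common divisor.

Each term has a factor of 13: 11·13f - 5·13u = 13·(11f - 5u).
Since 11f - 5u is an integer, 13 ∣ (11m - 5g).

13(11f - 5u)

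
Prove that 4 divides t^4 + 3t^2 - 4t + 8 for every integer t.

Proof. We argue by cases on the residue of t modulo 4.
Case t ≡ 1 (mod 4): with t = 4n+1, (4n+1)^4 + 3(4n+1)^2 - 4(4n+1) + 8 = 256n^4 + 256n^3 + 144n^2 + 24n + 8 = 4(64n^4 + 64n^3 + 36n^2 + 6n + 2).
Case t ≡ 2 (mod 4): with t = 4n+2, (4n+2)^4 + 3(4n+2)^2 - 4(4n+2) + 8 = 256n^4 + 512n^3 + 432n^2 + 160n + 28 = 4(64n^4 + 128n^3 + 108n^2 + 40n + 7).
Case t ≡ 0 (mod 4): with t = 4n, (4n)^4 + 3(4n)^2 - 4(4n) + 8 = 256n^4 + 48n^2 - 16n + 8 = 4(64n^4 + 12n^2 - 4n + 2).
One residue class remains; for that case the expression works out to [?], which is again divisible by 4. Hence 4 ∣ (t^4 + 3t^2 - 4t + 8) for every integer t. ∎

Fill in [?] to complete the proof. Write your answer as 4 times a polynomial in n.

Only t ≡ 3 (mod 4) is unaccounted for. Put t = 4n+3:
(4n+3)^4 + 3(4n+3)^2 - 4(4n+3) + 8 expands to 256n^4 + 768n^3 + 912n^2 + 488n + 104,
and factoring out 4 leaves 4(64n^4 + 192n^3 + 228n^2 + 122n + 26).

4(64n^4 + 192n^3 + 228n^2 + 122n + 26)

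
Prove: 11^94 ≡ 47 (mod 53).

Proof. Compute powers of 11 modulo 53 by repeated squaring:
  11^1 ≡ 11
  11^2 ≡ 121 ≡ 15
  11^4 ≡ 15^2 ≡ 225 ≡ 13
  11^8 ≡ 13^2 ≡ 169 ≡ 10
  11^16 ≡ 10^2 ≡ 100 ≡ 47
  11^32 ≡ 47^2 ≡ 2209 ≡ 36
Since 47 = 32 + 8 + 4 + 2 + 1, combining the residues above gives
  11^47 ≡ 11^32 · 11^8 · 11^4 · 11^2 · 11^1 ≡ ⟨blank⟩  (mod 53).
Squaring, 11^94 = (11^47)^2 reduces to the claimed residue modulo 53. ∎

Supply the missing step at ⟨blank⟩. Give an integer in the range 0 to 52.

11^32 · 11^8 · 11^4 · 11^2 · 11^1 ≡ 36 · 10 · 13 · 15 · 11 = 772200.
772200 mod 53 = 43, so 11^47 ≡ 43 (mod 53).

43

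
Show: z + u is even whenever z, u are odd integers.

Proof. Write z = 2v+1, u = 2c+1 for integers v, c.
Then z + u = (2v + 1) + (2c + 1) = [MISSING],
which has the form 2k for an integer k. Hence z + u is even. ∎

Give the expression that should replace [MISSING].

Expanding: (2v + 1) + (2c + 1) = 2c + 2v + 2.
Every term is even; pulling out the factor of 2 gives 2(c + v + 1).

2(c + v + 1)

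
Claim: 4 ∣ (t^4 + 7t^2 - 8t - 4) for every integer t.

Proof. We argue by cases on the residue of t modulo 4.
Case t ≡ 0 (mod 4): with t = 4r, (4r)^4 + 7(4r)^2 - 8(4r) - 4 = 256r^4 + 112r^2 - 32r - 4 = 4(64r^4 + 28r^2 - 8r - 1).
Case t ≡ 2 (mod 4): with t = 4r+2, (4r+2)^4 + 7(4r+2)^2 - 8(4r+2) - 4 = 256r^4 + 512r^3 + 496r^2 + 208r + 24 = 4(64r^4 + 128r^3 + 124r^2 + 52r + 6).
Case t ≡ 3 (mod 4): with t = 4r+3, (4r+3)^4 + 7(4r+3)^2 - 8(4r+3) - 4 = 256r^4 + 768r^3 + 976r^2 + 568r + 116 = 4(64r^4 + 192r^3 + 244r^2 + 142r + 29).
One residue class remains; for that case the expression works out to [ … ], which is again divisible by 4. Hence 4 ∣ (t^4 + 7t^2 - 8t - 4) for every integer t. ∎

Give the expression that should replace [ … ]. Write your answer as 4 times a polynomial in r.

Only t ≡ 1 (mod 4) is unaccounted for. Put t = 4r+1:
(4r+1)^4 + 7(4r+1)^2 - 8(4r+1) - 4 expands to 256r^4 + 256r^3 + 208r^2 + 40r - 4,
and factoring out 4 leaves 4(64r^4 + 64r^3 + 52r^2 + 10r - 1).

4(64r^4 + 64r^3 + 52r^2 + 10r - 1)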